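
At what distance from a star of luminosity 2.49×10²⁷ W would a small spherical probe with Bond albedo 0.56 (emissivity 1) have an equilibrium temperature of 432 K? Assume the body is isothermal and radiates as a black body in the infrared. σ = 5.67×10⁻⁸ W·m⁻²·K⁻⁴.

For an isothermal black-emitting sphere, (1−a)S·πr² = σ·4πr²·T⁴ ⇒ S = 4σT⁴/(1−a).
S = 4·5.67×10⁻⁸·(432)⁴/0.440 = 17950 W/m².
Flux falls as S = L/(4πd²), so d = √(L/(4πS)) = √(2.49×10²⁷/(4π·17950)).

d ≈ 1.05×10¹¹ m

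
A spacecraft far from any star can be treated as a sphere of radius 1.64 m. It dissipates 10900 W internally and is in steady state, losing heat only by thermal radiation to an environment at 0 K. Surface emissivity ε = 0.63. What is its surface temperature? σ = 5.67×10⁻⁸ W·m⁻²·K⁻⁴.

Steady state: internal power = radiated power, P = εσA T⁴.
Radiating area A = 4πr² = 33.80 m².
T⁴ = P/(εσA) = 10900/(0.63·5.67×10⁻⁸·33.80) = 9.028×10⁹ K⁴.
T = (9.028×10⁹)^(1/4).

T ≈ 308 K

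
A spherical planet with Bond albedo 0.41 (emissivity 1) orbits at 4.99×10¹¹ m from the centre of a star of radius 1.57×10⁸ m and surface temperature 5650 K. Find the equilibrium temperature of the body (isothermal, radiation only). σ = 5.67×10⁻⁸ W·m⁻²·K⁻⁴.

T ≈ 62.1 K

The star's surface emits σT_*⁴; at distance d the flux is S = σT_*⁴(R_*/d)².
S = 5.67×10⁻⁸·(5650)⁴·(1.57×10⁸/4.99×10¹¹)² = 5.720 W/m².
For an isothermal sphere T⁴ = (1−a)S/(4σ) = 1.488×10⁷ K⁴.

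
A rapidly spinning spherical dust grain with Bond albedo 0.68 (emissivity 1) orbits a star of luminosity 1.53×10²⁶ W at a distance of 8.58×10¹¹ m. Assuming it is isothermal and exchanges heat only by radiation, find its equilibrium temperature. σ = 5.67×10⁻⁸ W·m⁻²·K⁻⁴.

First find the stellar flux at distance d: S = L/(4πd²) = 1.53×10²⁶/(4π·(8.58×10¹¹)²) = 16.54 W/m².
For an isothermal sphere, absorbed (1−a)S·πr² = emitted σ·4πr²·T⁴, so T⁴ = (1−a)S/(4σ).
T⁴ = 0.320·16.54/(4·5.67×10⁻⁸) = 2.334×10⁷ K⁴.

T ≈ 69.5 K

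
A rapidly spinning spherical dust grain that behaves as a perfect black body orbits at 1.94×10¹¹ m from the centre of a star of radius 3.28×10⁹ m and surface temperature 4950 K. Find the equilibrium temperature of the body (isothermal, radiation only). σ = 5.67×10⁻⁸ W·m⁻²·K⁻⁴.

T ≈ 455 K

The star's surface emits σT_*⁴; at distance d the flux is S = σT_*⁴(R_*/d)².
S = 5.67×10⁻⁸·(4950)⁴·(3.28×10⁹/1.94×10¹¹)² = 9731 W/m².
For an isothermal sphere T⁴ = (1−a)S/(4σ) = 4.290×10¹⁰ K⁴.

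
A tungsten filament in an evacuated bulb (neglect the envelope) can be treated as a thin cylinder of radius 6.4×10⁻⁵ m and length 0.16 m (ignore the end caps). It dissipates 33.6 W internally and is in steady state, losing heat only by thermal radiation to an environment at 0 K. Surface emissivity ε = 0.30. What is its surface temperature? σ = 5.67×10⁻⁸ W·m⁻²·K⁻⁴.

T ≈ 2350 K

Steady state: internal power = radiated power, P = εσA T⁴.
Radiating area A = 2πrL = 6.434×10⁻⁵ m².
T⁴ = P/(εσA) = 33.6/(0.30·5.67×10⁻⁸·6.434×10⁻⁵) = 3.070×10¹³ K⁴.
T = (3.070×10¹³)^(1/4).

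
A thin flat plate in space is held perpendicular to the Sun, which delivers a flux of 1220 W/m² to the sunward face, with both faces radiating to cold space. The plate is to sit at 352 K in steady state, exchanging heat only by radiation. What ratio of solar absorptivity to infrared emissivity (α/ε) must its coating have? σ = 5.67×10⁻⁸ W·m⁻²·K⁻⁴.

Balance: αS·A = εσ·2A·T⁴ ⇒ α/ε = 2σT⁴/S.
α/ε = 2·5.67×10⁻⁸·(352)⁴/1220 = 2·5.67×10⁻⁸·1.535×10¹⁰/1220.

α/ε ≈ 1.43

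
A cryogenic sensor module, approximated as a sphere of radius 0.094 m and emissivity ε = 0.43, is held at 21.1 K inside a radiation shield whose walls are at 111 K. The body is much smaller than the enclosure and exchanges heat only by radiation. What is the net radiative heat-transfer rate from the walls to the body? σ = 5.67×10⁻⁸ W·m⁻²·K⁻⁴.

For a small grey body in a large enclosure: P_net = εσA(T_body⁴ − T_wall⁴).
A = 4πr² = 0.1110 m²; T_body⁴ − T_wall⁴ = 1.982×10⁵ − 1.518×10⁸ = -1.516×10⁸ K⁴.
|P_net| = 0.43·5.67×10⁻⁸·0.1110·1.516×10⁸.

P_net ≈ 0.410 W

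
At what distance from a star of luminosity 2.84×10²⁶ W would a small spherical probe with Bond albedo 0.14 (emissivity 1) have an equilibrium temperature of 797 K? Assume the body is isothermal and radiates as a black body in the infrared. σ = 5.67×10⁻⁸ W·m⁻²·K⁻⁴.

d ≈ 1.46×10¹⁰ m

For an isothermal black-emitting sphere, (1−a)S·πr² = σ·4πr²·T⁴ ⇒ S = 4σT⁴/(1−a).
S = 4·5.67×10⁻⁸·(797)⁴/0.860 = 1.064×10⁵ W/m².
Flux falls as S = L/(4πd²), so d = √(L/(4πS)) = √(2.84×10²⁶/(4π·1.064×10⁵)).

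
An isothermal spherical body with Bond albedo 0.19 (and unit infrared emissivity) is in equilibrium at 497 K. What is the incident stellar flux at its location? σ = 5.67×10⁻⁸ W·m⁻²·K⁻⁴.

S ≈ 17100 W/m²

(1−a)S·πr² = σ·4πr²·T⁴ ⇒ S = 4σT⁴/(1−a).
S = 4·5.67×10⁻⁸·6.101×10¹⁰/0.810.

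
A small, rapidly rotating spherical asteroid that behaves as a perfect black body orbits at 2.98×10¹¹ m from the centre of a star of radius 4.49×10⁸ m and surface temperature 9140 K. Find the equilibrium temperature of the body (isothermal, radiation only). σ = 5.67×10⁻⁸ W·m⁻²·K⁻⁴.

The star's surface emits σT_*⁴; at distance d the flux is S = σT_*⁴(R_*/d)².
S = 5.67×10⁻⁸·(9140)⁴·(4.49×10⁸/2.98×10¹¹)² = 898.3 W/m².
For an isothermal sphere T⁴ = (1−a)S/(4σ) = 3.961×10⁹ K⁴.

T ≈ 251 K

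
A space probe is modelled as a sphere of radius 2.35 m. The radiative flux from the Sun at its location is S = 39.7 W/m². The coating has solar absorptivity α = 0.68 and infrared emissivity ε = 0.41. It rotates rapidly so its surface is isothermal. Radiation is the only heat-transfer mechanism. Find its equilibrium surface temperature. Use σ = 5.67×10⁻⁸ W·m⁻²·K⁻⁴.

T ≈ 131 K

At equilibrium, absorbed power = emitted power.
Absorbing cross-section = πr² = 17.35 m²; emitting surface = 4πr² = 69.40 m² (ratio 4).
αS·A_cross = εσ·A_surf·T⁴  ⇒  T⁴ = αS/(ε·4σ).
T⁴ = 0.680·39.7/(0.41·4·5.67×10⁻⁸) = 2.903×10⁸ K⁴.
T = (2.903×10⁸)^(1/4).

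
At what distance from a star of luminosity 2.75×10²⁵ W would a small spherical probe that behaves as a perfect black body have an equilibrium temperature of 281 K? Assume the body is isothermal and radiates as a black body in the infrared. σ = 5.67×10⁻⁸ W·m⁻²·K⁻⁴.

For an isothermal black-emitting sphere, (1−a)S·πr² = σ·4πr²·T⁴ ⇒ S = 4σT⁴/(1−a).
S = 4·5.67×10⁻⁸·(281)⁴/1.00 = 1414 W/m².
Flux falls as S = L/(4πd²), so d = √(L/(4πS)) = √(2.75×10²⁵/(4π·1414)).

d ≈ 3.93×10¹⁰ m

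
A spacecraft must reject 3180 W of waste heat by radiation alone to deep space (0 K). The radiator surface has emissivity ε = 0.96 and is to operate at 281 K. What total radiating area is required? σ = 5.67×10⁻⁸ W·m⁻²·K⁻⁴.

P = εσA T⁴ ⇒ A = P/(εσT⁴).
T⁴ = 6.235×10⁹ K⁴.
A = 3180/(0.96 × 5.67×10⁻⁸ × 6.235×10⁹).

A ≈ 9.37 m²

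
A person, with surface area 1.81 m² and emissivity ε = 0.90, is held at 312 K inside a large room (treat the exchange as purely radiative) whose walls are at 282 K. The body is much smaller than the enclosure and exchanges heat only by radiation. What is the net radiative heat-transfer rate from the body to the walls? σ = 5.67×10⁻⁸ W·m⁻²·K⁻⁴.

P_net ≈ 291 W

For a small grey body in a large enclosure: P_net = εσA(T_body⁴ − T_wall⁴).
A = 1.81 m²; T_body⁴ − T_wall⁴ = 9.476×10⁹ − 6.324×10⁹ = 3.152×10⁹ K⁴.
|P_net| = 0.90·5.67×10⁻⁸·1.810·3.152×10⁹.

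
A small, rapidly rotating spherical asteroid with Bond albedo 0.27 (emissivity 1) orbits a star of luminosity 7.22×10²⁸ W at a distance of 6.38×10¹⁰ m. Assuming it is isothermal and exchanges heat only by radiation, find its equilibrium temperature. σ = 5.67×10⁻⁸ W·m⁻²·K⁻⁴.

T ≈ 1460 K

First find the stellar flux at distance d: S = L/(4πd²) = 7.22×10²⁸/(4π·(6.38×10¹⁰)²) = 1.412×10⁶ W/m².
For an isothermal sphere, absorbed (1−a)S·πr² = emitted σ·4πr²·T⁴, so T⁴ = (1−a)S/(4σ).
T⁴ = 0.730·1.412×10⁶/(4·5.67×10⁻⁸) = 4.543×10¹² K⁴.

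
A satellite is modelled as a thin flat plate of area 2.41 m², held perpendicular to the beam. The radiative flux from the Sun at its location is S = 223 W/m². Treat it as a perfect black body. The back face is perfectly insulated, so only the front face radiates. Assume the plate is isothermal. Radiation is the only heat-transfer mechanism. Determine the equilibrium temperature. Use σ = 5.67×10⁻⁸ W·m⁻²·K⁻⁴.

At equilibrium, absorbed power = emitted power.
Absorbing cross-section = A = 2.410 m²; emitting surface = A = 2.410 m² (ratio 1).
S·A_cross = εσ·A_surf·T⁴  ⇒  T⁴ = S/(1σ).
T⁴ = 1.00·223/(1·5.67×10⁻⁸) = 3.933×10⁹ K⁴.
T = (3.933×10⁹)^(1/4).

T ≈ 250 K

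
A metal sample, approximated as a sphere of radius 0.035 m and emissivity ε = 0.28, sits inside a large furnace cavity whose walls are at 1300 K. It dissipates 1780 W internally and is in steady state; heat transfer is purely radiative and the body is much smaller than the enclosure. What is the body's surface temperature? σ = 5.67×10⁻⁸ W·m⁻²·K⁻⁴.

For a small grey body in a large enclosure, net radiated power = εσA(T⁴ − T_w⁴).
Steady state: P = εσA(T⁴ − T_w⁴) with A = 4πr² = 0.01539 m².
T⁴ = P/(εσA) + T_w⁴ = 1780/(0.28·5.67×10⁻⁸·0.01539) + (1300)⁴
    = 7.283×10¹² + 2.856×10¹² = 1.014×10¹³ K⁴.

T ≈ 1780 K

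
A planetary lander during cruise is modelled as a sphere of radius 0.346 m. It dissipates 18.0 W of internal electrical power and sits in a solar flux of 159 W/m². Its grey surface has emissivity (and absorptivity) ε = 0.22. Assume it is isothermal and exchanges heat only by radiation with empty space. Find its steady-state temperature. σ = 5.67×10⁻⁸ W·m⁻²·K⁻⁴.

T ≈ 202 K

At steady state, absorbed solar power + internal power = radiated power.
Absorbed: α·S·A_cross = 0.22·159·0.3761 = 13.16 W (cross-section πr²).
Total input = 13.16 + 18.0 = 31.16 W.
Radiated: εσ·A_surf·T⁴ with A_surf = 4πr² = 1.504 m².
T⁴ = 31.16/(0.22·5.67×10⁻⁸·1.504) = 1.660×10⁹ K⁴.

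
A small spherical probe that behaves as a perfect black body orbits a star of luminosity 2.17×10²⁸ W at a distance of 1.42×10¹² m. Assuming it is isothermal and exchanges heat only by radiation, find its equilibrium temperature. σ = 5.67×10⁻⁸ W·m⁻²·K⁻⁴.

First find the stellar flux at distance d: S = L/(4πd²) = 2.17×10²⁸/(4π·(1.42×10¹²)²) = 856.4 W/m².
For an isothermal sphere, absorbed (1−a)S·πr² = emitted σ·4πr²·T⁴, so T⁴ = (1−a)S/(4σ).
T⁴ = 1.00·856.4/(4·5.67×10⁻⁸) = 3.776×10⁹ K⁴.

T ≈ 248 K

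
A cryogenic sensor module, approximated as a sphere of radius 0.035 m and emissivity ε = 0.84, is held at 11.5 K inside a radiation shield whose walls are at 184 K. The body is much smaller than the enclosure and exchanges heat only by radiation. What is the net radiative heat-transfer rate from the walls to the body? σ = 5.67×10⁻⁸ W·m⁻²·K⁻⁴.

For a small grey body in a large enclosure: P_net = εσA(T_body⁴ − T_wall⁴).
A = 4πr² = 0.01539 m²; T_body⁴ − T_wall⁴ = 17490 − 1.146×10⁹ = -1.146×10⁹ K⁴.
|P_net| = 0.84·5.67×10⁻⁸·0.01539·1.146×10⁹.

P_net ≈ 0.840 W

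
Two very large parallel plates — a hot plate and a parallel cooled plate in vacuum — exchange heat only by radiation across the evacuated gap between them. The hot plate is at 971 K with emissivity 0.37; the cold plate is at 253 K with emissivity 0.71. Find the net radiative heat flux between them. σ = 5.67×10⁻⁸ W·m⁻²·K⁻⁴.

For two infinite grey parallel plates, q = σ(T₁⁴ − T₂⁴)/(1/ε₁ + 1/ε₂ − 1).
T₁⁴ − T₂⁴ = 8.889×10¹¹ − 4.097×10⁹ = 8.849×10¹¹ K⁴.
1/ε₁ + 1/ε₂ − 1 = 2.703 + 1.408 − 1 = 3.111.
q = 5.67×10⁻⁸ × 8.849×10¹¹ / 3.111.

q ≈ 16100 W/m²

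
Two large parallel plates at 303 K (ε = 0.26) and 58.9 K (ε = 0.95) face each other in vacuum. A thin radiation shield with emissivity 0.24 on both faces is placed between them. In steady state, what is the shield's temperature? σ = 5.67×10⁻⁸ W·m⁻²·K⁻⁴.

In steady state the net flux on the hot side equals that on the cold side.
σ(T₁⁴−T_s⁴)/D₁ = σ(T_s⁴−T₂⁴)/D₂, with D₁ = 1/ε₁+1/ε_s−1 = 7.013, D₂ = 1/ε_s+1/ε₂−1 = 4.219.
Solve for T_s⁴: T_s⁴ = (D₂·T₁⁴ + D₁·T₂⁴)/(D₁+D₂) = 3.174×10⁹ K⁴.

T_s ≈ 237 K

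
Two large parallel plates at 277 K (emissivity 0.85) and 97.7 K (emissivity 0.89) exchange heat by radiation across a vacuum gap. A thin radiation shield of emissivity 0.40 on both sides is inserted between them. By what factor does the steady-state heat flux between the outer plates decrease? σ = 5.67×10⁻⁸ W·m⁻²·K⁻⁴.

Without shield: q₀ = σΔ(T⁴)/(1/ε₁+1/ε₂−1) with denominator 1.300.
With shield the two gaps are in series; the resistances add: (1/ε₁+1/ε_s−1)+(1/ε_s+1/ε₂−1) = 2.676+2.624 = 5.300.
Heat-flux ratio q₀/q = 5.300/1.300.

factor ≈ 4.08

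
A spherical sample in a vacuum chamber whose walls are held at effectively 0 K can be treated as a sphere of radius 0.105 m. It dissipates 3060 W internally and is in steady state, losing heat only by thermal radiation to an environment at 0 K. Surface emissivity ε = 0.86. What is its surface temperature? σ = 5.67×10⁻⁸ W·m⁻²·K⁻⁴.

T ≈ 820 K

Steady state: internal power = radiated power, P = εσA T⁴.
Radiating area A = 4πr² = 0.1385 m².
T⁴ = P/(εσA) = 3060/(0.86·5.67×10⁻⁸·0.1385) = 4.530×10¹¹ K⁴.
T = (4.530×10¹¹)^(1/4).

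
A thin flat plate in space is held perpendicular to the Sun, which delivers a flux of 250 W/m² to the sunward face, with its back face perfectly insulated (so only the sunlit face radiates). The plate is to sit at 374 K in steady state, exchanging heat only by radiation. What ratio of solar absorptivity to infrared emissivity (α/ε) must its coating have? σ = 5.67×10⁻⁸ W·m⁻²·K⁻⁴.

α/ε ≈ 4.44

Balance: αS·A = εσ·1A·T⁴ ⇒ α/ε = σT⁴/S.
α/ε = 5.67×10⁻⁸·(374)⁴/250 = 5.67×10⁻⁸·1.957×10¹⁰/250.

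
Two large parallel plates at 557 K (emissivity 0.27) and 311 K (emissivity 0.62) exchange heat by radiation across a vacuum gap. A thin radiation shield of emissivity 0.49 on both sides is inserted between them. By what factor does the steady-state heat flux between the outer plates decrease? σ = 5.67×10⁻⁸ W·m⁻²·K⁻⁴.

factor ≈ 1.71

Without shield: q₀ = σΔ(T⁴)/(1/ε₁+1/ε₂−1) with denominator 4.317.
With shield the two gaps are in series; the resistances add: (1/ε₁+1/ε_s−1)+(1/ε_s+1/ε₂−1) = 4.745+2.654 = 7.398.
Heat-flux ratio q₀/q = 7.398/4.317.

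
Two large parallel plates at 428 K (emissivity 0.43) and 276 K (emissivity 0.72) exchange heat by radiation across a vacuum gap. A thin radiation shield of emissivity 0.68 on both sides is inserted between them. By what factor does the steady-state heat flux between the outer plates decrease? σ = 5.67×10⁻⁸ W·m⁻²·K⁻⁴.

Without shield: q₀ = σΔ(T⁴)/(1/ε₁+1/ε₂−1) with denominator 2.714.
With shield the two gaps are in series; the resistances add: (1/ε₁+1/ε_s−1)+(1/ε_s+1/ε₂−1) = 2.796+1.859 = 4.656.
Heat-flux ratio q₀/q = 4.656/2.714.

factor ≈ 1.72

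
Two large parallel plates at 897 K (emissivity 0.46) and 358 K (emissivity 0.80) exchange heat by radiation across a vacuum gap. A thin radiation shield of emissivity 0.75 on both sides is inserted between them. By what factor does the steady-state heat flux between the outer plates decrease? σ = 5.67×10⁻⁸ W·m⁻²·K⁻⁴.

factor ≈ 1.69

Without shield: q₀ = σΔ(T⁴)/(1/ε₁+1/ε₂−1) with denominator 2.424.
With shield the two gaps are in series; the resistances add: (1/ε₁+1/ε_s−1)+(1/ε_s+1/ε₂−1) = 2.507+1.583 = 4.091.
Heat-flux ratio q₀/q = 4.091/2.424.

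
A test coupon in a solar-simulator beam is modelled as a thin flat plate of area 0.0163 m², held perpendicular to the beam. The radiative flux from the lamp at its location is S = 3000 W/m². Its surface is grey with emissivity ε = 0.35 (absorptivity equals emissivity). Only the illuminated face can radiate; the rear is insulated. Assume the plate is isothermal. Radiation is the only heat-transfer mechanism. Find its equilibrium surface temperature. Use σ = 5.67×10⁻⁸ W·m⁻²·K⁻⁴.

T ≈ 480 K

At equilibrium, absorbed power = emitted power.
Absorbing cross-section = A = 0.01630 m²; emitting surface = A = 0.01630 m² (ratio 1).
εS·A_cross = εσ·A_surf·T⁴  ⇒  T⁴ = S/(1σ)   (ε cancels).
T⁴ = 3000/(1·5.67×10⁻⁸) = 5.291×10¹⁰ K⁴.
T = (5.291×10¹⁰)^(1/4).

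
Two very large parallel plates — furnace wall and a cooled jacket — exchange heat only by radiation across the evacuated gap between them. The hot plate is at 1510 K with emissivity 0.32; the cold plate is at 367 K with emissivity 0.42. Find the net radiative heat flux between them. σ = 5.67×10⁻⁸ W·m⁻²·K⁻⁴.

For two infinite grey parallel plates, q = σ(T₁⁴ − T₂⁴)/(1/ε₁ + 1/ε₂ − 1).
T₁⁴ − T₂⁴ = 5.199×10¹² − 1.814×10¹⁰ = 5.181×10¹² K⁴.
1/ε₁ + 1/ε₂ − 1 = 3.125 + 2.381 − 1 = 4.506.
q = 5.67×10⁻⁸ × 5.181×10¹² / 4.506.

q ≈ 65200 W/m²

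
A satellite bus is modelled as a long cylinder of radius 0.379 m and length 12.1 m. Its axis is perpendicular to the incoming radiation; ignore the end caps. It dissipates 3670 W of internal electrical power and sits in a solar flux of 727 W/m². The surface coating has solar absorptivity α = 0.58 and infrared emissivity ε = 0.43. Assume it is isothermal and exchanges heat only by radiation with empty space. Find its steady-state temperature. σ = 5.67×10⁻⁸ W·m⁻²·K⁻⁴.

T ≈ 322 K

At steady state, absorbed solar power + internal power = radiated power.
Absorbed: α·S·A_cross = 0.58·727·9.172 = 3867 W (cross-section 2rL).
Total input = 3867 + 3670 = 7537 W.
Radiated: εσ·A_surf·T⁴ with A_surf = 2πrL = 28.81 m².
T⁴ = 7537/(0.43·5.67×10⁻⁸·28.81) = 1.073×10¹⁰ K⁴.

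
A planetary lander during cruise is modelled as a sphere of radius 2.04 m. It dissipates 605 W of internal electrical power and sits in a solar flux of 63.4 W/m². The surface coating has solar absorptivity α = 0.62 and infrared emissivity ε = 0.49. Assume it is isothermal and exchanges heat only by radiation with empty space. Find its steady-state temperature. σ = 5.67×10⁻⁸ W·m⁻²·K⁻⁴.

At steady state, absorbed solar power + internal power = radiated power.
Absorbed: α·S·A_cross = 0.62·63.4·13.07 = 513.9 W (cross-section πr²).
Total input = 513.9 + 605 = 1119 W.
Radiated: εσ·A_surf·T⁴ with A_surf = 4πr² = 52.30 m².
T⁴ = 1119/(0.49·5.67×10⁻⁸·52.30) = 7.701×10⁸ K⁴.

T ≈ 167 K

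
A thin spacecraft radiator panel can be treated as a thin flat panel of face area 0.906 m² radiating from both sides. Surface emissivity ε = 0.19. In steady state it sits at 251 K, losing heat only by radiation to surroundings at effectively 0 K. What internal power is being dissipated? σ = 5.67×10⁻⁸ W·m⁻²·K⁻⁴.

Steady state: P = εσA T⁴.
A = 2·0.906 = 1.812 m²; T⁴ = (251)⁴ = 3.969×10⁹ K⁴.
P = 0.19 × 5.67×10⁻⁸ × 1.812 × 3.969×10⁹.

P ≈ 77.5 W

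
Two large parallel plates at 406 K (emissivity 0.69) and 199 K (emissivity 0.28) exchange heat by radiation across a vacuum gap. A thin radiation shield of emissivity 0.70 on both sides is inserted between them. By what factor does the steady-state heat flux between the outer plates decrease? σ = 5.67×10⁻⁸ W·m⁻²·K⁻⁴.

Without shield: q₀ = σΔ(T⁴)/(1/ε₁+1/ε₂−1) with denominator 4.021.
With shield the two gaps are in series; the resistances add: (1/ε₁+1/ε_s−1)+(1/ε_s+1/ε₂−1) = 1.878+4.000 = 5.878.
Heat-flux ratio q₀/q = 5.878/4.021.

factor ≈ 1.46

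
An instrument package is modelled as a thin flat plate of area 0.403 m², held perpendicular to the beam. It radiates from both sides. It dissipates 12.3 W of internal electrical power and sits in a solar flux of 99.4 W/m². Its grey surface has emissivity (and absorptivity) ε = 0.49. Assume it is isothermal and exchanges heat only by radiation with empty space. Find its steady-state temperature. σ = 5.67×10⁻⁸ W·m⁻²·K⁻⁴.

T ≈ 194 K

At steady state, absorbed solar power + internal power = radiated power.
Absorbed: α·S·A_cross = 0.49·99.4·0.4030 = 19.63 W (cross-section A).
Total input = 19.63 + 12.3 = 31.93 W.
Radiated: εσ·A_surf·T⁴ with A_surf = 2A = 0.8060 m².
T⁴ = 31.93/(0.49·5.67×10⁻⁸·0.8060) = 1.426×10⁹ K⁴.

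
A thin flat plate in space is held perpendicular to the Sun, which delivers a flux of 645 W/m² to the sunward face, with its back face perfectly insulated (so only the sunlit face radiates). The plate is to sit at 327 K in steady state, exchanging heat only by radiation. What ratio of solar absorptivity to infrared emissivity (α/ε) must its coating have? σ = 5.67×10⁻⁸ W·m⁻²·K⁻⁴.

Balance: αS·A = εσ·1A·T⁴ ⇒ α/ε = σT⁴/S.
α/ε = 5.67×10⁻⁸·(327)⁴/645 = 5.67×10⁻⁸·1.143×10¹⁰/645.

α/ε ≈ 1.01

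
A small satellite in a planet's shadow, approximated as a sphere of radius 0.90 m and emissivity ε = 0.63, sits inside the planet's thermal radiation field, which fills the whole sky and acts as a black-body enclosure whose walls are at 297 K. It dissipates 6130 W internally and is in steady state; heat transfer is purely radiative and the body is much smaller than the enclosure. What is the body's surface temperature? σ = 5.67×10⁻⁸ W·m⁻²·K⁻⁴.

T ≈ 396 K

For a small grey body in a large enclosure, net radiated power = εσA(T⁴ − T_w⁴).
Steady state: P = εσA(T⁴ − T_w⁴) with A = 4πr² = 10.18 m².
T⁴ = P/(εσA) + T_w⁴ = 6130/(0.63·5.67×10⁻⁸·10.18) + (297)⁴
    = 1.686×10¹⁰ + 7.781×10⁹ = 2.464×10¹⁰ K⁴.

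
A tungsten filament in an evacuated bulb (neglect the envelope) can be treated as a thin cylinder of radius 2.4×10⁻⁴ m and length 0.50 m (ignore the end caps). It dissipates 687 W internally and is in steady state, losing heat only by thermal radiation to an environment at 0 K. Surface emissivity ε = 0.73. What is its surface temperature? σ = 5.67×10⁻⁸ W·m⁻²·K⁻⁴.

Steady state: internal power = radiated power, P = εσA T⁴.
Radiating area A = 2πrL = 7.540×10⁻⁴ m².
T⁴ = P/(εσA) = 687/(0.73·5.67×10⁻⁸·7.540×10⁻⁴) = 2.201×10¹³ K⁴.
T = (2.201×10¹³)^(1/4).

T ≈ 2170 K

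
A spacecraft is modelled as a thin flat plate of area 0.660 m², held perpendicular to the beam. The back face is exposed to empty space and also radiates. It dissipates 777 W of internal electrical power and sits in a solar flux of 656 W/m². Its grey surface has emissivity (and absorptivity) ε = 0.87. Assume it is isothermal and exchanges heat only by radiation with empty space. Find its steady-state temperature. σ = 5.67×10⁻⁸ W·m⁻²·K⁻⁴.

At steady state, absorbed solar power + internal power = radiated power.
Absorbed: α·S·A_cross = 0.87·656·0.6600 = 376.7 W (cross-section A).
Total input = 376.7 + 777 = 1154 W.
Radiated: εσ·A_surf·T⁴ with A_surf = 2A = 1.320 m².
T⁴ = 1154/(0.87·5.67×10⁻⁸·1.320) = 1.772×10¹⁰ K⁴.

T ≈ 365 K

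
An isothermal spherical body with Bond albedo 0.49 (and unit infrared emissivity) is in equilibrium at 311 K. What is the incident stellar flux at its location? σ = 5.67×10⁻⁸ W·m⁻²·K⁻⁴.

S ≈ 4160 W/m²

(1−a)S·πr² = σ·4πr²·T⁴ ⇒ S = 4σT⁴/(1−a).
S = 4·5.67×10⁻⁸·9.355×10⁹/0.510.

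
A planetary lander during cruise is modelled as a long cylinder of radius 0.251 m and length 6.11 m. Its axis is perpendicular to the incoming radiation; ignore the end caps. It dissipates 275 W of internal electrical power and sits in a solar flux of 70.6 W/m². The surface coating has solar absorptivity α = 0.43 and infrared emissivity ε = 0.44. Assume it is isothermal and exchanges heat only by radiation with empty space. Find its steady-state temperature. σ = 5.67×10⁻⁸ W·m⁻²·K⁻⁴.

T ≈ 198 K

At steady state, absorbed solar power + internal power = radiated power.
Absorbed: α·S·A_cross = 0.43·70.6·3.067 = 93.11 W (cross-section 2rL).
Total input = 93.11 + 275 = 368.1 W.
Radiated: εσ·A_surf·T⁴ with A_surf = 2πrL = 9.636 m².
T⁴ = 368.1/(0.44·5.67×10⁻⁸·9.636) = 1.531×10⁹ K⁴.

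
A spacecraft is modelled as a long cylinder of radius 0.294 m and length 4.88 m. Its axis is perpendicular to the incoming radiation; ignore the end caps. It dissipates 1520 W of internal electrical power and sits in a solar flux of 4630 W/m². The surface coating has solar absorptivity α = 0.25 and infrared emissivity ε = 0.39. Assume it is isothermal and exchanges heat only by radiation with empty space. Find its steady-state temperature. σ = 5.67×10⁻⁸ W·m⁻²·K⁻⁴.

T ≈ 395 K

At steady state, absorbed solar power + internal power = radiated power.
Absorbed: α·S·A_cross = 0.25·4630·2.869 = 3321 W (cross-section 2rL).
Total input = 3321 + 1520 = 4841 W.
Radiated: εσ·A_surf·T⁴ with A_surf = 2πrL = 9.015 m².
T⁴ = 4841/(0.39·5.67×10⁻⁸·9.015) = 2.429×10¹⁰ K⁴.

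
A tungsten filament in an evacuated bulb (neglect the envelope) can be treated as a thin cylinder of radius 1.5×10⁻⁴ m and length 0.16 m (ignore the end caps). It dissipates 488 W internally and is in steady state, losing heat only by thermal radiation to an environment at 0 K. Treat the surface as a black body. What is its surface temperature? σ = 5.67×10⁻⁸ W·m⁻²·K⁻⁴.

T ≈ 2750 K

Steady state: internal power = radiated power, P = εσA T⁴.
Radiating area A = 2πrL = 1.508×10⁻⁴ m².
T⁴ = P/(εσA) = 488/(1.0·5.67×10⁻⁸·1.508×10⁻⁴) = 5.707×10¹³ K⁴.
T = (5.707×10¹³)^(1/4).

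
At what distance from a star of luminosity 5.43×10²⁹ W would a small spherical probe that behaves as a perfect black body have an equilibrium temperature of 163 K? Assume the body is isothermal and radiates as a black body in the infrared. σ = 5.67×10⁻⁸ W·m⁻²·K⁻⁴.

For an isothermal black-emitting sphere, (1−a)S·πr² = σ·4πr²·T⁴ ⇒ S = 4σT⁴/(1−a).
S = 4·5.67×10⁻⁸·(163)⁴/1.00 = 160.1 W/m².
Flux falls as S = L/(4πd²), so d = √(L/(4πS)) = √(5.43×10²⁹/(4π·160.1)).

d ≈ 1.64×10¹³ m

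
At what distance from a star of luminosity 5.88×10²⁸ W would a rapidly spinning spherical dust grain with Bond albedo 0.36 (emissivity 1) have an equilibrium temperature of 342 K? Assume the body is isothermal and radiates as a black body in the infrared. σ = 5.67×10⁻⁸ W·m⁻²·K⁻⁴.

d ≈ 9.82×10¹¹ m

For an isothermal black-emitting sphere, (1−a)S·πr² = σ·4πr²·T⁴ ⇒ S = 4σT⁴/(1−a).
S = 4·5.67×10⁻⁸·(342)⁴/0.640 = 4848 W/m².
Flux falls as S = L/(4πd²), so d = √(L/(4πS)) = √(5.88×10²⁸/(4π·4848)).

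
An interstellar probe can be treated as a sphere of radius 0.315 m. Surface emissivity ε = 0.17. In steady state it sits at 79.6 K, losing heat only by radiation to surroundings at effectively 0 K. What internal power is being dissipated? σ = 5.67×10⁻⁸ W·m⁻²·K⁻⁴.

Steady state: P = εσA T⁴.
A = 4πr² = 1.247 m²; T⁴ = (79.6)⁴ = 4.015×10⁷ K⁴.
P = 0.17 × 5.67×10⁻⁸ × 1.247 × 4.015×10⁷.

P ≈ 0.483 W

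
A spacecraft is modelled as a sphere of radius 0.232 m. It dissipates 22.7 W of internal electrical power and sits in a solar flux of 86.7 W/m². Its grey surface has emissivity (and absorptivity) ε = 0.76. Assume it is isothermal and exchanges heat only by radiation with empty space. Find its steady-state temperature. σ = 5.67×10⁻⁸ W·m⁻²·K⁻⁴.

At steady state, absorbed solar power + internal power = radiated power.
Absorbed: α·S·A_cross = 0.76·86.7·0.1691 = 11.14 W (cross-section πr²).
Total input = 11.14 + 22.7 = 33.84 W.
Radiated: εσ·A_surf·T⁴ with A_surf = 4πr² = 0.6764 m².
T⁴ = 33.84/(0.76·5.67×10⁻⁸·0.6764) = 1.161×10⁹ K⁴.

T ≈ 185 K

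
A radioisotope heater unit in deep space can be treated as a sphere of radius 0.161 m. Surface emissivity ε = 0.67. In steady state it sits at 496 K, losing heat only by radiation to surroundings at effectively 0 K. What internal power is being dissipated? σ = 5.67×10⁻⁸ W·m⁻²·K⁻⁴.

Steady state: P = εσA T⁴.
A = 4πr² = 0.3257 m²; T⁴ = (496)⁴ = 6.052×10¹⁰ K⁴.
P = 0.67 × 5.67×10⁻⁸ × 0.3257 × 6.052×10¹⁰.

P ≈ 749 W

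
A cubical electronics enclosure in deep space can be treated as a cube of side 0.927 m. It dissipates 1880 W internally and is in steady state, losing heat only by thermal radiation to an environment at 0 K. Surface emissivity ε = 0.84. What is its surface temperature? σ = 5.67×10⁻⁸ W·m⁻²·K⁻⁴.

Steady state: internal power = radiated power, P = εσA T⁴.
Radiating area A = 6L² = 5.156 m².
T⁴ = P/(εσA) = 1880/(0.84·5.67×10⁻⁸·5.156) = 7.656×10⁹ K⁴.
T = (7.656×10⁹)^(1/4).

T ≈ 296 K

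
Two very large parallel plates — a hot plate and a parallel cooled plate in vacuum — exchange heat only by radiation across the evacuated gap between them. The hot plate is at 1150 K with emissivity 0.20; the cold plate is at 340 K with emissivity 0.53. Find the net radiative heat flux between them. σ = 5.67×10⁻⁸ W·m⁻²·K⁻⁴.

q ≈ 16700 W/m²

For two infinite grey parallel plates, q = σ(T₁⁴ − T₂⁴)/(1/ε₁ + 1/ε₂ − 1).
T₁⁴ − T₂⁴ = 1.749×10¹² − 1.336×10¹⁰ = 1.736×10¹² K⁴.
1/ε₁ + 1/ε₂ − 1 = 5.000 + 1.887 − 1 = 5.887.
q = 5.67×10⁻⁸ × 1.736×10¹² / 5.887.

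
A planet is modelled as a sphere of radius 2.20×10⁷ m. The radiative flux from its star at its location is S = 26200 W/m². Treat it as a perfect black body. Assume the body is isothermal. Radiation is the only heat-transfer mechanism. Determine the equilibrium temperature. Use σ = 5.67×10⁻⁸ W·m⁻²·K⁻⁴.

At equilibrium, absorbed power = emitted power.
Absorbing cross-section = πr² = 1.521×10¹⁵ m²; emitting surface = 4πr² = 6.082×10¹⁵ m² (ratio 4).
S·A_cross = εσ·A_surf·T⁴  ⇒  T⁴ = S/(4σ).
T⁴ = 1.00·26200/(4·5.67×10⁻⁸) = 1.155×10¹¹ K⁴.
T = (1.155×10¹¹)^(1/4).

T ≈ 583 K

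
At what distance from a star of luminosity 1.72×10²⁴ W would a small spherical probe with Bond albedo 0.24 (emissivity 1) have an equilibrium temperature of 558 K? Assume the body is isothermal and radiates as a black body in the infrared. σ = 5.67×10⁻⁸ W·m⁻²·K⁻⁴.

For an isothermal black-emitting sphere, (1−a)S·πr² = σ·4πr²·T⁴ ⇒ S = 4σT⁴/(1−a).
S = 4·5.67×10⁻⁸·(558)⁴/0.760 = 28930 W/m².
Flux falls as S = L/(4πd²), so d = √(L/(4πS)) = √(1.72×10²⁴/(4π·28930)).

d ≈ 2.18×10⁹ m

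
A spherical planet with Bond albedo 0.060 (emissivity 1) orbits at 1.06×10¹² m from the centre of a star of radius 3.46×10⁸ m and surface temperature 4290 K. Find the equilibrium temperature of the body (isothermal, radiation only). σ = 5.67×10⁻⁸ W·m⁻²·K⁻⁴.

T ≈ 54.0 K

The star's surface emits σT_*⁴; at distance d the flux is S = σT_*⁴(R_*/d)².
S = 5.67×10⁻⁸·(4290)⁴·(3.46×10⁸/1.06×10¹²)² = 2.046 W/m².
For an isothermal sphere T⁴ = (1−a)S/(4σ) = 8.481×10⁶ K⁴.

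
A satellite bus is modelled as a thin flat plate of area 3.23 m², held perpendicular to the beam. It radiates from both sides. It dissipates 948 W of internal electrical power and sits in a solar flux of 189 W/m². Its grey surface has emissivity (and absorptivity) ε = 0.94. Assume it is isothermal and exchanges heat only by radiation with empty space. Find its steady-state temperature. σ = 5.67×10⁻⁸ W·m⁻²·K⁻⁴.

T ≈ 258 K

At steady state, absorbed solar power + internal power = radiated power.
Absorbed: α·S·A_cross = 0.94·189·3.230 = 573.8 W (cross-section A).
Total input = 573.8 + 948 = 1522 W.
Radiated: εσ·A_surf·T⁴ with A_surf = 2A = 6.460 m².
T⁴ = 1522/(0.94·5.67×10⁻⁸·6.460) = 4.420×10⁹ K⁴.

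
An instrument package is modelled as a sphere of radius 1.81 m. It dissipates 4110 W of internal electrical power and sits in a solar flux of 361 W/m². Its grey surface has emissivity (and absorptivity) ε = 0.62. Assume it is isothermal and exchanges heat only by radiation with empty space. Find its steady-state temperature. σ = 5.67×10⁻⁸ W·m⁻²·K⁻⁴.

T ≈ 258 K

At steady state, absorbed solar power + internal power = radiated power.
Absorbed: α·S·A_cross = 0.62·361·10.29 = 2304 W (cross-section πr²).
Total input = 2304 + 4110 = 6414 W.
Radiated: εσ·A_surf·T⁴ with A_surf = 4πr² = 41.17 m².
T⁴ = 6414/(0.62·5.67×10⁻⁸·41.17) = 4.432×10⁹ K⁴.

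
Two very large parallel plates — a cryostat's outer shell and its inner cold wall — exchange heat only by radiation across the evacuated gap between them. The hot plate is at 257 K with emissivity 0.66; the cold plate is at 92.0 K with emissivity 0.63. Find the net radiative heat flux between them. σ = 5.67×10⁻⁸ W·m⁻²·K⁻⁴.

For two infinite grey parallel plates, q = σ(T₁⁴ − T₂⁴)/(1/ε₁ + 1/ε₂ − 1).
T₁⁴ − T₂⁴ = 4.362×10⁹ − 7.164×10⁷ = 4.291×10⁹ K⁴.
1/ε₁ + 1/ε₂ − 1 = 1.515 + 1.587 − 1 = 2.102.
q = 5.67×10⁻⁸ × 4.291×10⁹ / 2.102.

q ≈ 116 W/m²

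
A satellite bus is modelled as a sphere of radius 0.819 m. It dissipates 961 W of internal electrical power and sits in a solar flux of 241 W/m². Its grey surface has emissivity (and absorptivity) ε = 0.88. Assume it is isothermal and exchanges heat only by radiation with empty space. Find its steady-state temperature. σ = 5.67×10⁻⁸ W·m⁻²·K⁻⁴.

T ≈ 241 K

At steady state, absorbed solar power + internal power = radiated power.
Absorbed: α·S·A_cross = 0.88·241·2.107 = 446.9 W (cross-section πr²).
Total input = 446.9 + 961 = 1408 W.
Radiated: εσ·A_surf·T⁴ with A_surf = 4πr² = 8.429 m².
T⁴ = 1408/(0.88·5.67×10⁻⁸·8.429) = 3.348×10⁹ K⁴.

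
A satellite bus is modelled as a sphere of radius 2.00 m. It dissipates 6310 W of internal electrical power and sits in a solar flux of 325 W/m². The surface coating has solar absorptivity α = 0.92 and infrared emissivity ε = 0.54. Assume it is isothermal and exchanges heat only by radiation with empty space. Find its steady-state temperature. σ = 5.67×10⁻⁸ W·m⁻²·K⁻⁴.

At steady state, absorbed solar power + internal power = radiated power.
Absorbed: α·S·A_cross = 0.92·325·12.57 = 3757 W (cross-section πr²).
Total input = 3757 + 6310 = 10070 W.
Radiated: εσ·A_surf·T⁴ with A_surf = 4πr² = 50.27 m².
T⁴ = 10070/(0.54·5.67×10⁻⁸·50.27) = 6.541×10⁹ K⁴.

T ≈ 284 K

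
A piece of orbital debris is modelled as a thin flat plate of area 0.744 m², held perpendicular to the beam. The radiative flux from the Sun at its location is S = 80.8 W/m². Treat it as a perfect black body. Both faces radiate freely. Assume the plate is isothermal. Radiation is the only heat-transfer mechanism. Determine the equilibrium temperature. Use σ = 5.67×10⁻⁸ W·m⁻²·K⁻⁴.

At equilibrium, absorbed power = emitted power.
Absorbing cross-section = A = 0.7440 m²; emitting surface = 2A = 1.488 m² (ratio 2).
S·A_cross = εσ·A_surf·T⁴  ⇒  T⁴ = S/(2σ).
T⁴ = 1.00·80.8/(2·5.67×10⁻⁸) = 7.125×10⁸ K⁴.
T = (7.125×10⁸)^(1/4).

T ≈ 163 K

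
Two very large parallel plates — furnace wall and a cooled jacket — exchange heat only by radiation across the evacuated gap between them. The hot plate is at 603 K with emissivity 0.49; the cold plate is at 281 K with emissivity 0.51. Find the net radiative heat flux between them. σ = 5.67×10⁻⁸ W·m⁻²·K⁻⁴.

q ≈ 2380 W/m²

For two infinite grey parallel plates, q = σ(T₁⁴ − T₂⁴)/(1/ε₁ + 1/ε₂ − 1).
T₁⁴ − T₂⁴ = 1.322×10¹¹ − 6.235×10⁹ = 1.260×10¹¹ K⁴.
1/ε₁ + 1/ε₂ − 1 = 2.041 + 1.961 − 1 = 3.002.
q = 5.67×10⁻⁸ × 1.260×10¹¹ / 3.002.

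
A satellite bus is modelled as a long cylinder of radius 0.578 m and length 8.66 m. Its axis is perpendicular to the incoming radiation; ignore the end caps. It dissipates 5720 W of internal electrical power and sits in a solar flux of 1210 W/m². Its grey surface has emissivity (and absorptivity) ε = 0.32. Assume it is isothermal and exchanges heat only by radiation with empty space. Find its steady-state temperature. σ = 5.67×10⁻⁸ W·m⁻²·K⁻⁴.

At steady state, absorbed solar power + internal power = radiated power.
Absorbed: α·S·A_cross = 0.32·1210·10.01 = 3876 W (cross-section 2rL).
Total input = 3876 + 5720 = 9596 W.
Radiated: εσ·A_surf·T⁴ with A_surf = 2πrL = 31.45 m².
T⁴ = 9596/(0.32·5.67×10⁻⁸·31.45) = 1.682×10¹⁰ K⁴.

T ≈ 360 K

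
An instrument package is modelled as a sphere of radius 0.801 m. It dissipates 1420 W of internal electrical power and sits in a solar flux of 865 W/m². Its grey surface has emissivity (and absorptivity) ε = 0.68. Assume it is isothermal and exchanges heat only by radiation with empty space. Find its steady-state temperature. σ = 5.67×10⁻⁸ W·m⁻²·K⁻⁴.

At steady state, absorbed solar power + internal power = radiated power.
Absorbed: α·S·A_cross = 0.68·865·2.016 = 1186 W (cross-section πr²).
Total input = 1186 + 1420 = 2606 W.
Radiated: εσ·A_surf·T⁴ with A_surf = 4πr² = 8.063 m².
T⁴ = 2606/(0.68·5.67×10⁻⁸·8.063) = 8.382×10⁹ K⁴.

T ≈ 303 K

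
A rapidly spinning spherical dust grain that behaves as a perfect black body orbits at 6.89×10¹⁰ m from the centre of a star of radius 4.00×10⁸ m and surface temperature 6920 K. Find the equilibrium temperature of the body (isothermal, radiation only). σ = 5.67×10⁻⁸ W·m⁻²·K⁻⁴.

The star's surface emits σT_*⁴; at distance d the flux is S = σT_*⁴(R_*/d)².
S = 5.67×10⁻⁸·(6920)⁴·(4.00×10⁸/6.89×10¹⁰)² = 4382 W/m².
For an isothermal sphere T⁴ = (1−a)S/(4σ) = 1.932×10¹⁰ K⁴.

T ≈ 373 K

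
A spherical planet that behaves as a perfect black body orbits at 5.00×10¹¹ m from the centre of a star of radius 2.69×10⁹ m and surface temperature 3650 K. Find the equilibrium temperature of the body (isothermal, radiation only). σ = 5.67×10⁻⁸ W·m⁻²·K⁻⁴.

The star's surface emits σT_*⁴; at distance d the flux is S = σT_*⁴(R_*/d)².
S = 5.67×10⁻⁸·(3650)⁴·(2.69×10⁹/5.00×10¹¹)² = 291.3 W/m².
For an isothermal sphere T⁴ = (1−a)S/(4σ) = 1.284×10⁹ K⁴.

T ≈ 189 K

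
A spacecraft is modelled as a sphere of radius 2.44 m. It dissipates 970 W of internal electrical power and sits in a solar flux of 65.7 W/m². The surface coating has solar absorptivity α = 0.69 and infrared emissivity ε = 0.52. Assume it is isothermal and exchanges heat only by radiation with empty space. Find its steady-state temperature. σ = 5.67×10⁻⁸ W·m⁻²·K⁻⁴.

At steady state, absorbed solar power + internal power = radiated power.
Absorbed: α·S·A_cross = 0.69·65.7·18.70 = 847.9 W (cross-section πr²).
Total input = 847.9 + 970 = 1818 W.
Radiated: εσ·A_surf·T⁴ with A_surf = 4πr² = 74.82 m².
T⁴ = 1818/(0.52·5.67×10⁻⁸·74.82) = 8.241×10⁸ K⁴.

T ≈ 169 K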